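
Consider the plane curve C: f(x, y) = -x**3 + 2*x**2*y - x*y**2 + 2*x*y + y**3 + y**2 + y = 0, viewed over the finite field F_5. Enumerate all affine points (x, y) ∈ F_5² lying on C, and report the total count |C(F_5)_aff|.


Affine F_5-points: {(0, 0), (1, 1), (2, 1), (3, 4), (4, 1)}; count = 5.

For each of the 25 pairs (x, y) ∈ F_5², evaluate f(x, y) mod 5. Record the zeros.
  x = 0: [0↦0, 1↦3, 2↦4, 3↦4, 4↦4]  zeros at y ∈ {0}
  x = 1: [0↦4, 1↦0, 2↦2, 3↦1, 4↦3]  zeros at y ∈ {1}
  x = 2: [0↦2, 1↦0, 2↦2, 3↦4, 4↦2]  zeros at y ∈ {1}
  x = 3: [0↦3, 1↦2, 2↦3, 3↦2, 4↦0]  zeros at y ∈ {4}
  x = 4: [0↦1, 1↦0, 2↦4, 3↦4, 4↦1]  zeros at y ∈ {1}
Collecting zeros: affine points = {(0, 0), (1, 1), (2, 1), (3, 4), (4, 1)}.
Total count |C(F_5)_aff| = 5.


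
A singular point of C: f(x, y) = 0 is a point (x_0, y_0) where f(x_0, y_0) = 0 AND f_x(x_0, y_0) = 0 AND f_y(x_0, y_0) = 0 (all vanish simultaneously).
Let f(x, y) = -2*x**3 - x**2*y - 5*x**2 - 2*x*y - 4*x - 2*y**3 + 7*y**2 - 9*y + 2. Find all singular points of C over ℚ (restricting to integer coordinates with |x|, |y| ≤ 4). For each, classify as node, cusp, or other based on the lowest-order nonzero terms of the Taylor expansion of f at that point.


Singular points: {(-1, 1)}; classification: cusp.

Compute partial derivatives:
  f_x = -6*x**2 - 2*x*y - 10*x - 2*y - 4.
  f_y = -x**2 - 2*x - 6*y**2 + 14*y - 9.
Scan x_0 ∈ {−4, ..., 4}. For each x_0, f_y(x_0, y) is a polynomial in y; find its integer roots y ∈ {−4, ..., 4}, then test f_x and f at those candidates.
  x = -4: f_y(-4, y) = -6*y**2 + 14*y - 17; no integer root y with |y| ≤ 4.
  x = -3: f_y(-3, y) = -6*y**2 + 14*y - 12; no integer root y with |y| ≤ 4.
  x = -2: f_y(-2, y) = -6*y**2 + 14*y - 9; no integer root y with |y| ≤ 4.
  x = -1: f_y(-1, y) = -6*y**2 + 14*y - 8; vanishes at y ∈ {1}. (-1, 1): f_x = 0, f = 0 — SINGULAR.
  x = 0: f_y(0, y) = -6*y**2 + 14*y - 9; no integer root y with |y| ≤ 4.
  x = 1: f_y(1, y) = -6*y**2 + 14*y - 12; no integer root y with |y| ≤ 4.
  x = 2: f_y(2, y) = -6*y**2 + 14*y - 17; no integer root y with |y| ≤ 4.
  x = 3: f_y(3, y) = -6*y**2 + 14*y - 24; no integer root y with |y| ≤ 4.
  x = 4: f_y(4, y) = -6*y**2 + 14*y - 33; no integer root y with |y| ≤ 4.
Only singular point on the grid: (-1, 1).
Classify: substitute x = -1 + u, y = 1 + v and expand: f = -2*u**3 - u**2*v - 2*v**3 + v**2.
No constant or linear terms (consistent with a singular point). Quadratic part: v**2. Cubic part: -2*u**3 - u**2*v - 2*v**3.
The quadratic part v**2 is a perfect square, so there is a single (double) tangent line v = 0, i.e. y = 1. Restricting the cubic part to that line (v = 0) leaves -2*u**3 ≠ 0, so f is not divisible by v and the branch is v² ≈ 2*u**3 to lowest order — this is a cusp.
Classification: cusp.


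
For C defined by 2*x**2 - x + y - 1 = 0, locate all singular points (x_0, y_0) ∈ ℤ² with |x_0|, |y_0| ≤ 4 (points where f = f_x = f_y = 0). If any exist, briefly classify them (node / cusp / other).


No singular points in the scanned grid; C is smooth there.

Compute partial derivatives:
  f_x = 4*x - 1.
  f_y = 1.
f_y = 1 is a nonzero constant, so f_y never vanishes: no point (x, y) can satisfy f = f_x = f_y = 0. In particular no (x, y) ∈ {−4, ..., 4}² is singular; the curve is smooth.


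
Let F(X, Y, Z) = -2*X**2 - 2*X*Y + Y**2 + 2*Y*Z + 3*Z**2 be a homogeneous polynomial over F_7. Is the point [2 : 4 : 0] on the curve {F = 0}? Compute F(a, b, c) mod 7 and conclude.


F(2,4,0) ≡ 6 (mod 7); P is NOT on the curve.

Evaluate F(2, 4, 0) term-by-term (mod 7).
  -2*X**2 ↦ -2·4·1·1 = -8
  -2*X*Y ↦ -2·2·4·1 = -16
  Y**2 ↦ 1·1·16·1 = 16
  2*Y*Z ↦ 2·1·4·0 = 0
  3*Z**2 ↦ 3·1·1·0 = 0
Sum: F(2, 4, 0) = (-8) + (-16) + (16) + (0) + (0) = -8.
Reducing mod 7: -8 ≡ 6 (mod 7).
Since F(a, b, c) ≡ 6 ≠ 0 (mod 7), P does NOT lie on the curve.


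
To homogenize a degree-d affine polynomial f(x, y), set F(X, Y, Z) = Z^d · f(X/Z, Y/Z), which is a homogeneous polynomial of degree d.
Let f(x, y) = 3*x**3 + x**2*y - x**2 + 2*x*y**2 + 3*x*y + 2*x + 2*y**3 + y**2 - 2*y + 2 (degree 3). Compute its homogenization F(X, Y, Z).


F(X, Y, Z) = 3*X**3 + X**2*Y - X**2*Z + 2*X*Y**2 + 3*X*Y*Z + 2*X*Z**2 + 2*Y**3 + Y**2*Z - 2*Y*Z**2 + 2*Z**3

deg(f) = 3.
Substitute x = X/Z, y = Y/Z into f, then multiply by Z^3.
  monomial 3·x^3·y^0 ↦ 3·X^3·Y^0·Z^0.
  monomial 1·x^2·y^1 ↦ 1·X^2·Y^1·Z^0.
  monomial -1·x^2·y^0 ↦ -1·X^2·Y^0·Z^1.
  monomial 2·x^1·y^2 ↦ 2·X^1·Y^2·Z^0.
  monomial 3·x^1·y^1 ↦ 3·X^1·Y^1·Z^1.
  monomial 2·x^1·y^0 ↦ 2·X^1·Y^0·Z^2.
  monomial 2·x^0·y^3 ↦ 2·X^0·Y^3·Z^0.
  monomial 1·x^0·y^2 ↦ 1·X^0·Y^2·Z^1.
  monomial -2·x^0·y^1 ↦ -2·X^0·Y^1·Z^2.
  monomial 2·x^0·y^0 ↦ 2·X^0·Y^0·Z^3.
Collecting: F(X, Y, Z) = 3*X**3 + X**2*Y - X**2*Z + 2*X*Y**2 + 3*X*Y*Z + 2*X*Z**2 + 2*Y**3 + Y**2*Z - 2*Y*Z**2 + 2*Z**3.


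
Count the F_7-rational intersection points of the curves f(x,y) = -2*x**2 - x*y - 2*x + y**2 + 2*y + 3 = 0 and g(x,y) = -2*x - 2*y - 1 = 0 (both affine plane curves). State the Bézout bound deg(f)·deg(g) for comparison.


Common zeros: {(3, 0)}; count = 1; Bézout bound = 2.

deg(f) = 2, deg(g) = 1, so Bézout bound = 2.
Scan x ∈ F_7. For each x, list the y ∈ F_7 with f(x, y) ≡ 0 and those with g(x, y) ≡ 0 (mod 7); the common zeros in that column are the intersection.
  x = 0: f ≡ 0 at y ∈ ∅; g ≡ 0 at y ∈ {3}; common: ∅.
  x = 1: f ≡ 0 at y ∈ ∅; g ≡ 0 at y ∈ {2}; common: ∅.
  x = 2: f ≡ 0 at y ∈ {3, 4}; g ≡ 0 at y ∈ {1}; common: ∅.
  x = 3: f ≡ 0 at y ∈ {0, 1}; g ≡ 0 at y ∈ {0}; common: {0}.
  x = 4: f ≡ 0 at y ∈ ∅; g ≡ 0 at y ∈ {6}; common: ∅.
  x = 5: f ≡ 0 at y ∈ ∅; g ≡ 0 at y ∈ {5}; common: ∅.
  x = 6: f ≡ 0 at y ∈ {1, 3}; g ≡ 0 at y ∈ {4}; common: ∅.
Collecting: common zeros = {(3, 0)}, so the count is 1.
Comparison with the Bézout bound: 1 ≤ 2 = deg(f)·deg(g), as expected for curves with no common component (the affine F_7-count falls short of the bound because intersections may lie at infinity, over extension fields, or carry multiplicity).


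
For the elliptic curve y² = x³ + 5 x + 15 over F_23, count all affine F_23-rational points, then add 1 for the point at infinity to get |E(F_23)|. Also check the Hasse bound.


Affine points = {(5, 2), (5, 21), (6, 10), (6, 13), (7, 5), (7, 18), (12, 3), (12, 20), (13, 0), (14, 0), (18, 7), (18, 16), (19, 0), (22, 3), (22, 20)}; affine count = 15; |E(F_23)| = 16.

Discriminant check: Δ ∝ 4a³ + 27b² = 4·5³ + 27·15² = 4·125 + 27·225 ≡ 20 (mod 23). Nonzero ⇒ E is nonsingular.
For each x ∈ F_23, compute rhs = x³ + 5·x + 15 mod 23, then count y ∈ F_23 with y² ≡ rhs.
  x = 0: rhs = 15, matching y values: none (0 points).
  x = 1: rhs = 21, matching y values: none (0 points).
  x = 2: rhs = 10, matching y values: none (0 points).
  x = 3: rhs = 11, matching y values: none (0 points).
  x = 4: rhs = 7, matching y values: none (0 points).
  x = 5: rhs = 4, matching y values: 2, 21 (2 points).
  x = 6: rhs = 8, matching y values: 10, 13 (2 points).
  x = 7: rhs = 2, matching y values: 5, 18 (2 points).
  x = 8: rhs = 15, matching y values: none (0 points).
  x = 9: rhs = 7, matching y values: none (0 points).
  x = 10: rhs = 7, matching y values: none (0 points).
  x = 11: rhs = 21, matching y values: none (0 points).
  x = 12: rhs = 9, matching y values: 3, 20 (2 points).
  x = 13: rhs = 0, matching y values: 0 (1 points).
  x = 14: rhs = 0, matching y values: 0 (1 points).
  x = 15: rhs = 15, matching y values: none (0 points).
  x = 16: rhs = 5, matching y values: none (0 points).
  x = 17: rhs = 22, matching y values: none (0 points).
  x = 18: rhs = 3, matching y values: 7, 16 (2 points).
  x = 19: rhs = 0, matching y values: 0 (1 points).
  x = 20: rhs = 19, matching y values: none (0 points).
  x = 21: rhs = 20, matching y values: none (0 points).
  x = 22: rhs = 9, matching y values: 3, 20 (2 points).
Total affine count: 15.
Full point count |E(F_23)| = 15 + 1 = 16.
Hasse bound: |16 − (23+1)| = |-8| = 8 ≤ 2√23 ≈ 9.5917 ✓.


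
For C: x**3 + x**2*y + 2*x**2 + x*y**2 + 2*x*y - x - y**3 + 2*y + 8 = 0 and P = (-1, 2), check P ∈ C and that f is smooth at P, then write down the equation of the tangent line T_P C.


Tangent line at P: 2*x - 15*y + 32 = 0.

Step 1: f(-1, 2) = 0, so P lies on C.
Step 2: partial derivatives
  f_x(x, y) = 3*x**2 + 2*x*y + 4*x + y**2 + 2*y - 1, f_y(x, y) = x**2 + 2*x*y + 2*x - 3*y**2 + 2.
  f_x(P) = 2, f_y(P) = -15 (gradient nonzero, so P is smooth).
Step 3: tangent line at P: 2·(x − -1) + -15·(y − 2) = 0.
Expanding: 2*x - 15*y + 32 = 0.


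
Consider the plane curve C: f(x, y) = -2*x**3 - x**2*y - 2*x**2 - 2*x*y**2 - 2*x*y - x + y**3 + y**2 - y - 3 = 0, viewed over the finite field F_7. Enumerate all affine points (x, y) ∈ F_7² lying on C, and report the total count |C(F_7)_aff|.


Affine F_7-points: {(0, 2), (2, 3), (2, 4), (3, 1), (4, 4), (5, 0), (5, 4), (5, 5), (6, 6)}; count = 9.

For each of the 49 pairs (x, y) ∈ F_7², evaluate f(x, y) mod 7. Record the zeros.
  x = 0: [0↦4, 1↦5, 2↦0, 3↦2, 4↦3, 5↦2, 6↦5]  zeros at y ∈ {2}
  x = 1: [0↦6, 1↦2, 2↦2, 3↦5, 4↦3, 5↦2, 6↦1]  zeros at y ∈ ∅
  x = 2: [0↦6, 1↦2, 2↦5, 3↦0, 4↦0, 5↦4, 6↦4]  zeros at y ∈ {3, 4}
  x = 3: [0↦6, 1↦0, 2↦4, 3↦3, 4↦3, 5↦3, 6↦2]  zeros at y ∈ {1}
  x = 4: [0↦1, 1↦5, 2↦1, 3↦2, 4↦0, 5↦1, 6↦4]  zeros at y ∈ {4}
  x = 5: [0↦0, 1↦5, 2↦5, 3↦6, 4↦0, 5↦0, 6↦5]  zeros at y ∈ {0, 4, 5}
  x = 6: [0↦5, 1↦2, 2↦4, 3↦3, 4↦5, 5↦2, 6↦0]  zeros at y ∈ {6}
Collecting zeros: affine points = {(0, 2), (2, 3), (2, 4), (3, 1), (4, 4), (5, 0), (5, 4), (5, 5), (6, 6)}.
Total count |C(F_7)_aff| = 9.


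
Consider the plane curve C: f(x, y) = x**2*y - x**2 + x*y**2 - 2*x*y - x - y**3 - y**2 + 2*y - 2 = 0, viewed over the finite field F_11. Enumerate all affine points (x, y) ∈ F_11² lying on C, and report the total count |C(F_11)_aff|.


Affine F_11-points: {(0, 6), (2, 6), (2, 8), (2, 9), (4, 0), (4, 5), (4, 9), (5, 10), (6, 0), (7, 8), (7, 10), (9, 5), (10, 1)}; count = 13.

For each of the 121 pairs (x, y) ∈ F_11², evaluate f(x, y) mod 11. Record the zeros.
  x = 0: [0↦9, 1↦9, 2↦1, 3↦1, 4↦3, 5↦1, 6↦0, 7↦5, 8↦10, 9↦9, 10↦7]  zeros at y ∈ {6}
  x = 1: [0↦7, 1↦7, 2↦1, 3↦5, 4↦2, 5↦8, 6↦6, 7↦1, 8↦9, 9↦2, 10↦7]  zeros at y ∈ ∅
  x = 2: [0↦3, 1↦5, 2↦3, 3↦2, 4↦7, 5↦1, 6↦0, 7↦9, 8↦0, 9↦0, 10↦3]  zeros at y ∈ {6, 8, 9}
  x = 3: [0↦8, 1↦3, 2↦7, 3↦3, 4↦7, 5↦2, 6↦4, 7↦7, 8↦5, 9↦3, 10↦6]  zeros at y ∈ ∅
  x = 4: [0↦0, 1↦1, 2↦2, 3↦8, 4↦2, 5↦0, 6↦7, 7↦6, 8↦2, 9↦0, 10↦5]  zeros at y ∈ {0, 5, 9}
  x = 5: [0↦1, 1↦10, 2↦10, 3↦6, 4↦3, 5↦6, 6↦9, 7↦6, 8↦2, 9↦2, 10↦0]  zeros at y ∈ {10}
  x = 6: [0↦0, 1↦8, 2↦9, 3↦8, 4↦10, 5↦9, 6↦10, 7↦7, 8↦5, 9↦9, 10↦2]  zeros at y ∈ {0}
  x = 7: [0↦8, 1↦6, 2↦10, 3↦3, 4↦1, 5↦9, 6↦10, 7↦9, 8↦0, 9↦10, 10↦0]  zeros at y ∈ {8, 10}
  x = 8: [0↦3, 1↦4, 2↦2, 3↦2, 4↦9, 5↦6, 6↦9, 7↦1, 8↦9, 9↦5, 10↦5]  zeros at y ∈ ∅
  x = 9: [0↦7, 1↦2, 2↦7, 3↦5, 4↦1, 5↦0, 6↦7, 7↦5, 8↦10, 9↦5, 10↦6]  zeros at y ∈ {5}
  x = 10: [0↦9, 1↦0, 2↦3, 3↦1, 4↦10, 5↦2, 6↦4, 7↦10, 8↦3, 9↦10, 10↦3]  zeros at y ∈ {1}
Collecting zeros: affine points = {(0, 6), (2, 6), (2, 8), (2, 9), (4, 0), (4, 5), (4, 9), (5, 10), (6, 0), (7, 8), (7, 10), (9, 5), (10, 1)}.
Total count |C(F_11)_aff| = 13.


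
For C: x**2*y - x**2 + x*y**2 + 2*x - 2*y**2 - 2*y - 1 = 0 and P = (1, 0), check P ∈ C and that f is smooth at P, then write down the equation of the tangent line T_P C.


Tangent line at P: -y = 0.

Step 1: f(1, 0) = 0, so P lies on C.
Step 2: partial derivatives
  f_x(x, y) = 2*x*y - 2*x + y**2 + 2, f_y(x, y) = x**2 + 2*x*y - 4*y - 2.
  f_x(P) = 0, f_y(P) = -1 (gradient nonzero, so P is smooth).
Step 3: tangent line at P: 0·(x − 1) + -1·(y − 0) = 0.
Expanding: -y = 0.


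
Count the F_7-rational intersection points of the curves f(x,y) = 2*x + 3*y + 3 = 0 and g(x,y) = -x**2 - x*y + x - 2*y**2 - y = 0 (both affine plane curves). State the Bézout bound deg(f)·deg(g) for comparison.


Common zeros: ∅; count = 0; Bézout bound = 2.

deg(f) = 1, deg(g) = 2, so Bézout bound = 2.
Scan x ∈ F_7. For each x, list the y ∈ F_7 with f(x, y) ≡ 0 and those with g(x, y) ≡ 0 (mod 7); the common zeros in that column are the intersection.
  x = 0: f ≡ 0 at y ∈ {6}; g ≡ 0 at y ∈ {0, 3}; common: ∅.
  x = 1: f ≡ 0 at y ∈ {3}; g ≡ 0 at y ∈ {0, 6}; common: ∅.
  x = 2: f ≡ 0 at y ∈ {0}; g ≡ 0 at y ∈ {1}; common: ∅.
  x = 3: f ≡ 0 at y ∈ {4}; g ≡ 0 at y ∈ ∅; common: ∅.
  x = 4: f ≡ 0 at y ∈ {1}; g ≡ 0 at y ∈ ∅; common: ∅.
  x = 5: f ≡ 0 at y ∈ {5}; g ≡ 0 at y ∈ {1, 3}; common: ∅.
  x = 6: f ≡ 0 at y ∈ {2}; g ≡ 0 at y ∈ ∅; common: ∅.
Collecting: common zeros = ∅, so the count is 0.
Comparison with the Bézout bound: 0 ≤ 2 = deg(f)·deg(g), as expected for curves with no common component (the affine F_7-count falls short of the bound because intersections may lie at infinity, over extension fields, or carry multiplicity).


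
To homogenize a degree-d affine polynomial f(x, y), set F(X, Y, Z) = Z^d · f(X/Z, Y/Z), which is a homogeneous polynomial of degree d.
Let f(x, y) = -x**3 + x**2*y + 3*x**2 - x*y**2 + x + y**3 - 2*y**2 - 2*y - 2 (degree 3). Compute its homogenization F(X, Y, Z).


F(X, Y, Z) = -X**3 + X**2*Y + 3*X**2*Z - X*Y**2 + X*Z**2 + Y**3 - 2*Y**2*Z - 2*Y*Z**2 - 2*Z**3

deg(f) = 3.
Substitute x = X/Z, y = Y/Z into f, then multiply by Z^3.
  monomial -1·x^3·y^0 ↦ -1·X^3·Y^0·Z^0.
  monomial 1·x^2·y^1 ↦ 1·X^2·Y^1·Z^0.
  monomial 3·x^2·y^0 ↦ 3·X^2·Y^0·Z^1.
  monomial -1·x^1·y^2 ↦ -1·X^1·Y^2·Z^0.
  monomial 1·x^1·y^0 ↦ 1·X^1·Y^0·Z^2.
  monomial 1·x^0·y^3 ↦ 1·X^0·Y^3·Z^0.
  monomial -2·x^0·y^2 ↦ -2·X^0·Y^2·Z^1.
  monomial -2·x^0·y^1 ↦ -2·X^0·Y^1·Z^2.
  monomial -2·x^0·y^0 ↦ -2·X^0·Y^0·Z^3.
Collecting: F(X, Y, Z) = -X**3 + X**2*Y + 3*X**2*Z - X*Y**2 + X*Z**2 + Y**3 - 2*Y**2*Z - 2*Y*Z**2 - 2*Z**3.


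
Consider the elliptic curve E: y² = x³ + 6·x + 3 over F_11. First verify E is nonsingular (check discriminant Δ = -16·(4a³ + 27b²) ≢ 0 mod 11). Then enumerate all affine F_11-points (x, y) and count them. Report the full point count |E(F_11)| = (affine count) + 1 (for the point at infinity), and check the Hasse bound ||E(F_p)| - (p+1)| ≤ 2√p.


Affine points = {(0, 5), (0, 6), (2, 1), (2, 10), (3, 2), (3, 9), (4, 5), (4, 6), (5, 2), (5, 9), (7, 5), (7, 6), (9, 4), (9, 7)}; affine count = 14; |E(F_11)| = 15.

Discriminant check: Δ ∝ 4a³ + 27b² = 4·6³ + 27·3² = 4·216 + 27·9 ≡ 7 (mod 11). Nonzero ⇒ E is nonsingular.
For each x ∈ F_11, compute rhs = x³ + 6·x + 3 mod 11, then count y ∈ F_11 with y² ≡ rhs.
  x = 0: rhs = 3, matching y values: 5, 6 (2 points).
  x = 1: rhs = 10, matching y values: none (0 points).
  x = 2: rhs = 1, matching y values: 1, 10 (2 points).
  x = 3: rhs = 4, matching y values: 2, 9 (2 points).
  x = 4: rhs = 3, matching y values: 5, 6 (2 points).
  x = 5: rhs = 4, matching y values: 2, 9 (2 points).
  x = 6: rhs = 2, matching y values: none (0 points).
  x = 7: rhs = 3, matching y values: 5, 6 (2 points).
  x = 8: rhs = 2, matching y values: none (0 points).
  x = 9: rhs = 5, matching y values: 4, 7 (2 points).
  x = 10: rhs = 7, matching y values: none (0 points).
Total affine count: 14.
Full point count |E(F_11)| = 14 + 1 = 15.
Hasse bound: |15 − (11+1)| = |3| = 3 ≤ 2√11 ≈ 6.6332 ✓.


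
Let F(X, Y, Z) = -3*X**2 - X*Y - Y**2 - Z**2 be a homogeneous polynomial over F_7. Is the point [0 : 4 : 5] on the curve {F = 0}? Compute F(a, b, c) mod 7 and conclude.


F(0,4,5) ≡ 1 (mod 7); P is NOT on the curve.

Evaluate F(0, 4, 5) term-by-term (mod 7).
  -3*X**2 ↦ -3·0·1·1 = 0
  -X*Y ↦ -1·0·4·1 = 0
  -Y**2 ↦ -1·1·16·1 = -16
  -Z**2 ↦ -1·1·1·25 = -25
Sum: F(0, 4, 5) = (0) + (0) + (-16) + (-25) = -41.
Reducing mod 7: -41 ≡ 1 (mod 7).
Since F(a, b, c) ≡ 1 ≠ 0 (mod 7), P does NOT lie on the curve.


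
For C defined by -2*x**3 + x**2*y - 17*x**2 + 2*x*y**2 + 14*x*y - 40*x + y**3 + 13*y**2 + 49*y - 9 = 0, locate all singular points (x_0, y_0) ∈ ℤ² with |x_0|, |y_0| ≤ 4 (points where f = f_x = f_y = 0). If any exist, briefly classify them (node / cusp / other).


Singular points: {(-3, -2)}; classification: node.

Compute partial derivatives:
  f_x = -6*x**2 + 2*x*y - 34*x + 2*y**2 + 14*y - 40.
  f_y = x**2 + 4*x*y + 14*x + 3*y**2 + 26*y + 49.
Scan x_0 ∈ {−4, ..., 4}. For each x_0, f_y(x_0, y) is a polynomial in y; find its integer roots y ∈ {−4, ..., 4}, then test f_x and f at those candidates.
  x = -4: f_y(-4, y) = 3*y**2 + 10*y + 9; no integer root y with |y| ≤ 4.
  x = -3: f_y(-3, y) = 3*y**2 + 14*y + 16; vanishes at y ∈ {-2}. (-3, -2): f_x = 0, f = 0 — SINGULAR.
  x = -2: f_y(-2, y) = 3*y**2 + 18*y + 25; no integer root y with |y| ≤ 4.
  x = -1: f_y(-1, y) = 3*y**2 + 22*y + 36; no integer root y with |y| ≤ 4.
  x = 0: f_y(0, y) = 3*y**2 + 26*y + 49; no integer root y with |y| ≤ 4.
  x = 1: f_y(1, y) = 3*y**2 + 30*y + 64; no integer root y with |y| ≤ 4.
  x = 2: f_y(2, y) = 3*y**2 + 34*y + 81; no integer root y with |y| ≤ 4.
  x = 3: f_y(3, y) = 3*y**2 + 38*y + 100; no integer root y with |y| ≤ 4.
  x = 4: f_y(4, y) = 3*y**2 + 42*y + 121; no integer root y with |y| ≤ 4.
Only singular point on the grid: (-3, -2).
Classify: substitute x = -3 + u, y = -2 + v and expand: f = -2*u**3 + u**2*v - u**2 + 2*u*v**2 + v**3 + v**2.
No constant or linear terms (consistent with a singular point). Quadratic part: -u**2 + v**2. Cubic part: -2*u**3 + u**2*v + 2*u*v**2 + v**3.
The quadratic part v**2 - u**2 = (v − u)(v + u) splits into two distinct linear factors, so there are two distinct tangent lines y − -2 = ±(x − -3) — this is a node (ordinary double point).
Classification: node.


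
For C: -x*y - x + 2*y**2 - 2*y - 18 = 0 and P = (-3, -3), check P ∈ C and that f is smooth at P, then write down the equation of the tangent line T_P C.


Tangent line at P: 2*x - 11*y - 27 = 0.

Step 1: f(-3, -3) = 0, so P lies on C.
Step 2: partial derivatives
  f_x(x, y) = -y - 1, f_y(x, y) = -x + 4*y - 2.
  f_x(P) = 2, f_y(P) = -11 (gradient nonzero, so P is smooth).
Step 3: tangent line at P: 2·(x − -3) + -11·(y − -3) = 0.
Expanding: 2*x - 11*y - 27 = 0.


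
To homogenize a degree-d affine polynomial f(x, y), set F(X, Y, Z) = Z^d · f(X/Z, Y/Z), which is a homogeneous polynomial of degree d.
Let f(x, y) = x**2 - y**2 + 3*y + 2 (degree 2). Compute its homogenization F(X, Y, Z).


F(X, Y, Z) = X**2 - Y**2 + 3*Y*Z + 2*Z**2

deg(f) = 2.
Substitute x = X/Z, y = Y/Z into f, then multiply by Z^2.
  monomial 1·x^2·y^0 ↦ 1·X^2·Y^0·Z^0.
  monomial -1·x^0·y^2 ↦ -1·X^0·Y^2·Z^0.
  monomial 3·x^0·y^1 ↦ 3·X^0·Y^1·Z^1.
  monomial 2·x^0·y^0 ↦ 2·X^0·Y^0·Z^2.
Collecting: F(X, Y, Z) = X**2 - Y**2 + 3*Y*Z + 2*Z**2.


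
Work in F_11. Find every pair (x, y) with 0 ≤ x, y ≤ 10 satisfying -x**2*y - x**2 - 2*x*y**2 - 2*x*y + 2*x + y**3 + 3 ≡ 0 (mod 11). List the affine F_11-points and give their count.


Affine F_11-points: {(0, 2), (1, 1), (3, 0), (4, 2), (4, 4), (6, 4), (7, 5), (9, 1), (9, 5), (10, 0), (10, 10)}; count = 11.

For each of the 121 pairs (x, y) ∈ F_11², evaluate f(x, y) mod 11. Record the zeros.
  x = 0: [0↦3, 1↦4, 2↦0, 3↦8, 4↦1, 5↦7, 6↦10, 7↦5, 8↦9, 9↦6, 10↦2]  zeros at y ∈ {2}
  x = 1: [0↦4, 1↦0, 2↦9, 3↦4, 4↦2, 5↦9, 6↦9, 7↦8, 8↦1, 9↦5, 10↦4]  zeros at y ∈ {1}
  x = 2: [0↦3, 1↦3, 2↦1, 3↦3, 4↦4, 5↦10, 6↦5, 7↦6, 8↦8, 9↦6, 10↦6]  zeros at y ∈ ∅
  x = 3: [0↦0, 1↦2, 2↦9, 3↦5, 4↦7, 5↦10, 6↦9, 7↦10, 8↦8, 9↦9, 10↦8]  zeros at y ∈ {0}
  x = 4: [0↦6, 1↦8, 2↦0, 3↦10, 4↦0, 5↦9, 6↦10, 7↦9, 8↦1, 9↦3, 10↦10]  zeros at y ∈ {2, 4}
  x = 5: [0↦10, 1↦10, 2↦7, 3↦7, 4↦5, 5↦7, 6↦8, 7↦3, 8↦9, 9↦10, 10↦1]  zeros at y ∈ ∅
  x = 6: [0↦1, 1↦8, 2↦8, 3↦7, 4↦0, 5↦4, 6↦3, 7↦3, 8↦10, 9↦8, 10↦3]  zeros at y ∈ {4}
  x = 7: [0↦1, 1↦2, 2↦3, 3↦10, 4↦7, 5↦0, 6↦6, 7↦9, 8↦4, 9↦8, 10↦5]  zeros at y ∈ {5}
  x = 8: [0↦10, 1↦3, 2↦3, 3↦5, 4↦4, 5↦6, 6↦6, 7↦10, 8↦2, 9↦10, 10↦7]  zeros at y ∈ ∅
  x = 9: [0↦6, 1↦0, 2↦8, 3↦3, 4↦2, 5↦0, 6↦3, 7↦6, 8↦4, 9↦3, 10↦9]  zeros at y ∈ {1, 5}
  x = 10: [0↦0, 1↦4, 2↦7, 3↦4, 4↦1, 5↦4, 6↦8, 7↦8, 8↦10, 9↦9, 10↦0]  zeros at y ∈ {0, 10}
Collecting zeros: affine points = {(0, 2), (1, 1), (3, 0), (4, 2), (4, 4), (6, 4), (7, 5), (9, 1), (9, 5), (10, 0), (10, 10)}.
Total count |C(F_11)_aff| = 11.


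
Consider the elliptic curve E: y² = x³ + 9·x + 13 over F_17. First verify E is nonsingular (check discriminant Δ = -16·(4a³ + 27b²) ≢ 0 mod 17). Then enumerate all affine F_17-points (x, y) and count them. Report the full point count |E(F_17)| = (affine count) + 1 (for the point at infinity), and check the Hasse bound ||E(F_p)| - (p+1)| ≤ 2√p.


Affine points = {(0, 8), (0, 9), (3, 4), (3, 13), (5, 8), (5, 9), (8, 6), (8, 11), (10, 7), (10, 10), (11, 7), (11, 10), (12, 8), (12, 9), (13, 7), (13, 10), (15, 2), (15, 15)}; affine count = 18; |E(F_17)| = 19.

Discriminant check: Δ ∝ 4a³ + 27b² = 4·9³ + 27·13² = 4·729 + 27·169 ≡ 16 (mod 17). Nonzero ⇒ E is nonsingular.
For each x ∈ F_17, compute rhs = x³ + 9·x + 13 mod 17, then count y ∈ F_17 with y² ≡ rhs.
  x = 0: rhs = 13, matching y values: 8, 9 (2 points).
  x = 1: rhs = 6, matching y values: none (0 points).
  x = 2: rhs = 5, matching y values: none (0 points).
  x = 3: rhs = 16, matching y values: 4, 13 (2 points).
  x = 4: rhs = 11, matching y values: none (0 points).
  x = 5: rhs = 13, matching y values: 8, 9 (2 points).
  x = 6: rhs = 11, matching y values: none (0 points).
  x = 7: rhs = 11, matching y values: none (0 points).
  x = 8: rhs = 2, matching y values: 6, 11 (2 points).
  x = 9: rhs = 7, matching y values: none (0 points).
  x = 10: rhs = 15, matching y values: 7, 10 (2 points).
  x = 11: rhs = 15, matching y values: 7, 10 (2 points).
  x = 12: rhs = 13, matching y values: 8, 9 (2 points).
  x = 13: rhs = 15, matching y values: 7, 10 (2 points).
  x = 14: rhs = 10, matching y values: none (0 points).
  x = 15: rhs = 4, matching y values: 2, 15 (2 points).
  x = 16: rhs = 3, matching y values: none (0 points).
Total affine count: 18.
Full point count |E(F_17)| = 18 + 1 = 19.
Hasse bound: |19 − (17+1)| = |1| = 1 ≤ 2√17 ≈ 8.2462 ✓.


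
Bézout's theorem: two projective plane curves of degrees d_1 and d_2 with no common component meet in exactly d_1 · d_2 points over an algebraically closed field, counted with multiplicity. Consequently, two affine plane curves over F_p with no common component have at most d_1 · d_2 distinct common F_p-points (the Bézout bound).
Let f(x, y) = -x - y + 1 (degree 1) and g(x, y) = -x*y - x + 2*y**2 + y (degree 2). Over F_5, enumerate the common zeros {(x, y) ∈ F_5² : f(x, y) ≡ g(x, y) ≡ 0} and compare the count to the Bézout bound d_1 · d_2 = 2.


Common zeros: ∅; count = 0; Bézout bound = 2.

deg(f) = 1, deg(g) = 2, so Bézout bound = 2.
Scan x ∈ F_5. For each x, list the y ∈ F_5 with f(x, y) ≡ 0 and those with g(x, y) ≡ 0 (mod 5); the common zeros in that column are the intersection.
  x = 0: f ≡ 0 at y ∈ {1}; g ≡ 0 at y ∈ {0, 2}; common: ∅.
  x = 1: f ≡ 0 at y ∈ {0}; g ≡ 0 at y ∈ ∅; common: ∅.
  x = 2: f ≡ 0 at y ∈ {4}; g ≡ 0 at y ∈ ∅; common: ∅.
  x = 3: f ≡ 0 at y ∈ {3}; g ≡ 0 at y ∈ ∅; common: ∅.
  x = 4: f ≡ 0 at y ∈ {2}; g ≡ 0 at y ∈ {1, 3}; common: ∅.
Collecting: common zeros = ∅, so the count is 0.
Comparison with the Bézout bound: 0 ≤ 2 = deg(f)·deg(g), as expected for curves with no common component (the affine F_5-count falls short of the bound because intersections may lie at infinity, over extension fields, or carry multiplicity).


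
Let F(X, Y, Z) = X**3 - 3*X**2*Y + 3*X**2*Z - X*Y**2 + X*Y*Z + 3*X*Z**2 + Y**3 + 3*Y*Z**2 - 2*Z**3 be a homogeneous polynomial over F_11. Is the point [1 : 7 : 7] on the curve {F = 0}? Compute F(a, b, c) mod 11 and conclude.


F(1,7,7) ≡ 9 (mod 11); P is NOT on the curve.

Evaluate F(1, 7, 7) term-by-term (mod 11).
  X**3 ↦ 1·1·1·1 = 1
  -3*X**2*Y ↦ -3·1·7·1 = -21
  3*X**2*Z ↦ 3·1·1·7 = 21
  -X*Y**2 ↦ -1·1·49·1 = -49
  X*Y*Z ↦ 1·1·7·7 = 49
  3*X*Z**2 ↦ 3·1·1·49 = 147
  Y**3 ↦ 1·1·343·1 = 343
  3*Y*Z**2 ↦ 3·1·7·49 = 1029
  -2*Z**3 ↦ -2·1·1·343 = -686
Sum: F(1, 7, 7) = (1) + (-21) + (21) + (-49) + (49) + (147) + (343) + (1029) + (-686) = 834.
Reducing mod 11: 834 ≡ 9 (mod 11).
Since F(a, b, c) ≡ 9 ≠ 0 (mod 11), P does NOT lie on the curve.


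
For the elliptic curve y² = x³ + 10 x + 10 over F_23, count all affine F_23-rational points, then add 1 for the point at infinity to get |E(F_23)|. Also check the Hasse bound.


Affine points = {(5, 1), (5, 22), (7, 3), (7, 20), (8, 2), (8, 21), (9, 1), (9, 22), (10, 11), (10, 12), (11, 5), (11, 18), (12, 8), (12, 15), (15, 4), (15, 19)}; affine count = 16; |E(F_23)| = 17.

Discriminant check: Δ ∝ 4a³ + 27b² = 4·10³ + 27·10² = 4·1000 + 27·100 ≡ 7 (mod 23). Nonzero ⇒ E is nonsingular.
For each x ∈ F_23, compute rhs = x³ + 10·x + 10 mod 23, then count y ∈ F_23 with y² ≡ rhs.
  x = 0: rhs = 10, matching y values: none (0 points).
  x = 1: rhs = 21, matching y values: none (0 points).
  x = 2: rhs = 15, matching y values: none (0 points).
  x = 3: rhs = 21, matching y values: none (0 points).
  x = 4: rhs = 22, matching y values: none (0 points).
  x = 5: rhs = 1, matching y values: 1, 22 (2 points).
  x = 6: rhs = 10, matching y values: none (0 points).
  x = 7: rhs = 9, matching y values: 3, 20 (2 points).
  x = 8: rhs = 4, matching y values: 2, 21 (2 points).
  x = 9: rhs = 1, matching y values: 1, 22 (2 points).
  x = 10: rhs = 6, matching y values: 11, 12 (2 points).
  x = 11: rhs = 2, matching y values: 5, 18 (2 points).
  x = 12: rhs = 18, matching y values: 8, 15 (2 points).
  x = 13: rhs = 14, matching y values: none (0 points).
  x = 14: rhs = 19, matching y values: none (0 points).
  x = 15: rhs = 16, matching y values: 4, 19 (2 points).
  x = 16: rhs = 11, matching y values: none (0 points).
  x = 17: rhs = 10, matching y values: none (0 points).
  x = 18: rhs = 19, matching y values: none (0 points).
  x = 19: rhs = 21, matching y values: none (0 points).
  x = 20: rhs = 22, matching y values: none (0 points).
  x = 21: rhs = 5, matching y values: none (0 points).
  x = 22: rhs = 22, matching y values: none (0 points).
Total affine count: 16.
Full point count |E(F_23)| = 16 + 1 = 17.
Hasse bound: |17 − (23+1)| = |-7| = 7 ≤ 2√23 ≈ 9.5917 ✓.


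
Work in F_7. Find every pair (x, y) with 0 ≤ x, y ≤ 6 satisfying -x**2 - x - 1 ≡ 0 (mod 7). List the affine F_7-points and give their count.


Affine F_7-points: {(2, 0), (2, 1), (2, 2), (2, 3), (2, 4), (2, 5), (2, 6), (4, 0), (4, 1), (4, 2), (4, 3), (4, 4), (4, 5), (4, 6)}; count = 14.

For each of the 49 pairs (x, y) ∈ F_7², evaluate f(x, y) mod 7. Record the zeros.
  x = 0: [0↦6, 1↦6, 2↦6, 3↦6, 4↦6, 5↦6, 6↦6]  zeros at y ∈ ∅
  x = 1: [0↦4, 1↦4, 2↦4, 3↦4, 4↦4, 5↦4, 6↦4]  zeros at y ∈ ∅
  x = 2: [0↦0, 1↦0, 2↦0, 3↦0, 4↦0, 5↦0, 6↦0]  zeros at y ∈ {0, 1, 2, 3, 4, 5, 6}
  x = 3: [0↦1, 1↦1, 2↦1, 3↦1, 4↦1, 5↦1, 6↦1]  zeros at y ∈ ∅
  x = 4: [0↦0, 1↦0, 2↦0, 3↦0, 4↦0, 5↦0, 6↦0]  zeros at y ∈ {0, 1, 2, 3, 4, 5, 6}
  x = 5: [0↦4, 1↦4, 2↦4, 3↦4, 4↦4, 5↦4, 6↦4]  zeros at y ∈ ∅
  x = 6: [0↦6, 1↦6, 2↦6, 3↦6, 4↦6, 5↦6, 6↦6]  zeros at y ∈ ∅
Collecting zeros: affine points = {(2, 0), (2, 1), (2, 2), (2, 3), (2, 4), (2, 5), (2, 6), (4, 0), (4, 1), (4, 2), (4, 3), (4, 4), (4, 5), (4, 6)}.
Total count |C(F_7)_aff| = 14.


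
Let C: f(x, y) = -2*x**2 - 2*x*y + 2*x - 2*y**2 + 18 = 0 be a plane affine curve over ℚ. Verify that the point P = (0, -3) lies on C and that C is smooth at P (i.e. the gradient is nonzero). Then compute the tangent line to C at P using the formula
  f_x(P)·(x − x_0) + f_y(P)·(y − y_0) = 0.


Tangent line at P: 8*x + 12*y + 36 = 0.

Step 1: f(0, -3) = 0, so P lies on C.
Step 2: partial derivatives
  f_x(x, y) = -4*x - 2*y + 2, f_y(x, y) = -2*x - 4*y.
  f_x(P) = 8, f_y(P) = 12 (gradient nonzero, so P is smooth).
Step 3: tangent line at P: 8·(x − 0) + 12·(y − -3) = 0.
Expanding: 8*x + 12*y + 36 = 0.


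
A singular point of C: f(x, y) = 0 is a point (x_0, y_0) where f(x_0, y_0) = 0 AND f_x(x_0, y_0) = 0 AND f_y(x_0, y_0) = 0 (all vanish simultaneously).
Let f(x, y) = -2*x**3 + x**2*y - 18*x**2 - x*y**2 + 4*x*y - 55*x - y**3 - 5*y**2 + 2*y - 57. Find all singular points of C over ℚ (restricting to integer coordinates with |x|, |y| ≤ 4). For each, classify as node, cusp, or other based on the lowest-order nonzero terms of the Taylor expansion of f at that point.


Singular points: {(-3, -1)}; classification: node.

Compute partial derivatives:
  f_x = -6*x**2 + 2*x*y - 36*x - y**2 + 4*y - 55.
  f_y = x**2 - 2*x*y + 4*x - 3*y**2 - 10*y + 2.
Scan x_0 ∈ {−4, ..., 4}. For each x_0, f_y(x_0, y) is a polynomial in y; find its integer roots y ∈ {−4, ..., 4}, then test f_x and f at those candidates.
  x = -4: f_y(-4, y) = -3*y**2 - 2*y + 2; no integer root y with |y| ≤ 4.
  x = -3: f_y(-3, y) = -3*y**2 - 4*y - 1; vanishes at y ∈ {-1}. (-3, -1): f_x = 0, f = 0 — SINGULAR.
  x = -2: f_y(-2, y) = -3*y**2 - 6*y - 2; no integer root y with |y| ≤ 4.
  x = -1: f_y(-1, y) = -3*y**2 - 8*y - 1; no integer root y with |y| ≤ 4.
  x = 0: f_y(0, y) = -3*y**2 - 10*y + 2; no integer root y with |y| ≤ 4.
  x = 1: f_y(1, y) = -3*y**2 - 12*y + 7; no integer root y with |y| ≤ 4.
  x = 2: f_y(2, y) = -3*y**2 - 14*y + 14; no integer root y with |y| ≤ 4.
  x = 3: f_y(3, y) = -3*y**2 - 16*y + 23; no integer root y with |y| ≤ 4.
  x = 4: f_y(4, y) = -3*y**2 - 18*y + 34; no integer root y with |y| ≤ 4.
Only singular point on the grid: (-3, -1).
Classify: substitute x = -3 + u, y = -1 + v and expand: f = -2*u**3 + u**2*v - u**2 - u*v**2 - v**3 + v**2.
No constant or linear terms (consistent with a singular point). Quadratic part: -u**2 + v**2. Cubic part: -2*u**3 + u**2*v - u*v**2 - v**3.
The quadratic part v**2 - u**2 = (v − u)(v + u) splits into two distinct linear factors, so there are two distinct tangent lines y − -1 = ±(x − -3) — this is a node (ordinary double point).
Classification: node.


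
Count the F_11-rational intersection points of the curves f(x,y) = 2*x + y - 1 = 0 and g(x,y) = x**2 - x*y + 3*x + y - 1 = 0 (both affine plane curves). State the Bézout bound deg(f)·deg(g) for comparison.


Common zeros: {(0, 1)}; count = 1; Bézout bound = 2.

deg(f) = 1, deg(g) = 2, so Bézout bound = 2.
Scan x ∈ F_11. For each x, list the y ∈ F_11 with f(x, y) ≡ 0 and those with g(x, y) ≡ 0 (mod 11); the common zeros in that column are the intersection.
  x = 0: f ≡ 0 at y ∈ {1}; g ≡ 0 at y ∈ {1}; common: {1}.
  x = 1: f ≡ 0 at y ∈ {10}; g ≡ 0 at y ∈ ∅; common: ∅.
  x = 2: f ≡ 0 at y ∈ {8}; g ≡ 0 at y ∈ {9}; common: ∅.
  x = 3: f ≡ 0 at y ∈ {6}; g ≡ 0 at y ∈ {3}; common: ∅.
  x = 4: f ≡ 0 at y ∈ {4}; g ≡ 0 at y ∈ {9}; common: ∅.
  x = 5: f ≡ 0 at y ∈ {2}; g ≡ 0 at y ∈ {7}; common: ∅.
  x = 6: f ≡ 0 at y ∈ {0}; g ≡ 0 at y ∈ {4}; common: ∅.
  x = 7: f ≡ 0 at y ∈ {9}; g ≡ 0 at y ∈ {6}; common: ∅.
  x = 8: f ≡ 0 at y ∈ {7}; g ≡ 0 at y ∈ {3}; common: ∅.
  x = 9: f ≡ 0 at y ∈ {5}; g ≡ 0 at y ∈ {1}; common: ∅.
  x = 10: f ≡ 0 at y ∈ {3}; g ≡ 0 at y ∈ {7}; common: ∅.
Collecting: common zeros = {(0, 1)}, so the count is 1.
Comparison with the Bézout bound: 1 ≤ 2 = deg(f)·deg(g), as expected for curves with no common component (the affine F_11-count falls short of the bound because intersections may lie at infinity, over extension fields, or carry multiplicity).


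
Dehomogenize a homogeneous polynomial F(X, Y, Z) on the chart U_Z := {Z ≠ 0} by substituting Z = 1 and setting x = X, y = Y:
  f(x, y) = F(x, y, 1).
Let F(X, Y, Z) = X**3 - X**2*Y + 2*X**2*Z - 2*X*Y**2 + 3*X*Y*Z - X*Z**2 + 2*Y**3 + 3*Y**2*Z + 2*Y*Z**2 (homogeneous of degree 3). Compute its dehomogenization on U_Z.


f(x, y) = x**3 - x**2*y + 2*x**2 - 2*x*y**2 + 3*x*y - x + 2*y**3 + 3*y**2 + 2*y

On U_Z we set Z = 1. Each monomial c·X^i·Y^j·Z^k in F becomes c·x^i·y^j·1^k = c·x^i·y^j.
Substituting Z = 1: F(X, Y, 1) = x**3 - x**2*y + 2*x**2 - 2*x*y**2 + 3*x*y - x + 2*y**3 + 3*y**2 + 2*y.
Note: deg(f) ≤ deg(F) = 3; strict inequality happens when F is divisible by Z (lost terms).


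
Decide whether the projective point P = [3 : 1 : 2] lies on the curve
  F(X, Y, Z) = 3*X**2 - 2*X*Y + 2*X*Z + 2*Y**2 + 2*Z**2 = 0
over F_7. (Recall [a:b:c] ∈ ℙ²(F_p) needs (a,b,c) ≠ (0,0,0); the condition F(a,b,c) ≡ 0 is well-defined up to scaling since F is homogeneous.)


F(3,1,2) ≡ 1 (mod 7); P is NOT on the curve.

Evaluate F(3, 1, 2) term-by-term (mod 7).
  3*X**2 ↦ 3·9·1·1 = 27
  -2*X*Y ↦ -2·3·1·1 = -6
  2*X*Z ↦ 2·3·1·2 = 12
  2*Y**2 ↦ 2·1·1·1 = 2
  2*Z**2 ↦ 2·1·1·4 = 8
Sum: F(3, 1, 2) = (27) + (-6) + (12) + (2) + (8) = 43.
Reducing mod 7: 43 ≡ 1 (mod 7).
Since F(a, b, c) ≡ 1 ≠ 0 (mod 7), P does NOT lie on the curve.


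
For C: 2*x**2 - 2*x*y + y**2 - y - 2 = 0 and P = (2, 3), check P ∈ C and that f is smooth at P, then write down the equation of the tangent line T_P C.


Tangent line at P: 2*x + y - 7 = 0.

Step 1: f(2, 3) = 0, so P lies on C.
Step 2: partial derivatives
  f_x(x, y) = 4*x - 2*y, f_y(x, y) = -2*x + 2*y - 1.
  f_x(P) = 2, f_y(P) = 1 (gradient nonzero, so P is smooth).
Step 3: tangent line at P: 2·(x − 2) + 1·(y − 3) = 0.
Expanding: 2*x + y - 7 = 0.


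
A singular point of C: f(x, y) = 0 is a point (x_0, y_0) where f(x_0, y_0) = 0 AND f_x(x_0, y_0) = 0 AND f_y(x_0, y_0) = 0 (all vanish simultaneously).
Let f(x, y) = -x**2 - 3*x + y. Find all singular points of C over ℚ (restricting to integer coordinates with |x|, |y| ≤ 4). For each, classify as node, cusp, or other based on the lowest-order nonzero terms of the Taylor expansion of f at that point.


No singular points in the scanned grid; C is smooth there.

Compute partial derivatives:
  f_x = -2*x - 3.
  f_y = 1.
f_y = 1 is a nonzero constant, so f_y never vanishes: no point (x, y) can satisfy f = f_x = f_y = 0. In particular no (x, y) ∈ {−4, ..., 4}² is singular; the curve is smooth.


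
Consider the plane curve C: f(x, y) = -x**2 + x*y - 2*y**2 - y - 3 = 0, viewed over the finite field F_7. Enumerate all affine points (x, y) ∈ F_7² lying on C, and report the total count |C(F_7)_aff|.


Affine F_7-points: {(2, 0), (2, 4), (4, 2), (4, 3), (5, 0), (5, 2), (6, 3)}; count = 7.

For each of the 49 pairs (x, y) ∈ F_7², evaluate f(x, y) mod 7. Record the zeros.
  x = 0: [0↦4, 1↦1, 2↦1, 3↦4, 4↦3, 5↦5, 6↦3]  zeros at y ∈ ∅
  x = 1: [0↦3, 1↦1, 2↦2, 3↦6, 4↦6, 5↦2, 6↦1]  zeros at y ∈ ∅
  x = 2: [0↦0, 1↦6, 2↦1, 3↦6, 4↦0, 5↦4, 6↦4]  zeros at y ∈ {0, 4}
  x = 3: [0↦2, 1↦2, 2↦5, 3↦4, 4↦6, 5↦4, 6↦5]  zeros at y ∈ ∅
  x = 4: [0↦2, 1↦3, 2↦0, 3↦0, 4↦3, 5↦2, 6↦4]  zeros at y ∈ {2, 3}
  x = 5: [0↦0, 1↦2, 2↦0, 3↦1, 4↦5, 5↦5, 6↦1]  zeros at y ∈ {0, 2}
  x = 6: [0↦3, 1↦6, 2↦5, 3↦0, 4↦5, 5↦6, 6↦3]  zeros at y ∈ {3}
Collecting zeros: affine points = {(2, 0), (2, 4), (4, 2), (4, 3), (5, 0), (5, 2), (6, 3)}.
Total count |C(F_7)_aff| = 7.


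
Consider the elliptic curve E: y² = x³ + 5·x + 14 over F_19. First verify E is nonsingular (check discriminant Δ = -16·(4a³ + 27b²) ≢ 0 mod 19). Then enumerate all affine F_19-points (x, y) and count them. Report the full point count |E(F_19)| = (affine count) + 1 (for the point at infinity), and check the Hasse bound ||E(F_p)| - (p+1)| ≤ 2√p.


Affine points = {(1, 1), (1, 18), (9, 3), (9, 16), (10, 0), (12, 4), (12, 15), (14, 4), (14, 15), (15, 5), (15, 14)}; affine count = 11; |E(F_19)| = 12.

Discriminant check: Δ ∝ 4a³ + 27b² = 4·5³ + 27·14² = 4·125 + 27·196 ≡ 16 (mod 19). Nonzero ⇒ E is nonsingular.
For each x ∈ F_19, compute rhs = x³ + 5·x + 14 mod 19, then count y ∈ F_19 with y² ≡ rhs.
  x = 0: rhs = 14, matching y values: none (0 points).
  x = 1: rhs = 1, matching y values: 1, 18 (2 points).
  x = 2: rhs = 13, matching y values: none (0 points).
  x = 3: rhs = 18, matching y values: none (0 points).
  x = 4: rhs = 3, matching y values: none (0 points).
  x = 5: rhs = 12, matching y values: none (0 points).
  x = 6: rhs = 13, matching y values: none (0 points).
  x = 7: rhs = 12, matching y values: none (0 points).
  x = 8: rhs = 15, matching y values: none (0 points).
  x = 9: rhs = 9, matching y values: 3, 16 (2 points).
  x = 10: rhs = 0, matching y values: 0 (1 points).
  x = 11: rhs = 13, matching y values: none (0 points).
  x = 12: rhs = 16, matching y values: 4, 15 (2 points).
  x = 13: rhs = 15, matching y values: none (0 points).
  x = 14: rhs = 16, matching y values: 4, 15 (2 points).
  x = 15: rhs = 6, matching y values: 5, 14 (2 points).
  x = 16: rhs = 10, matching y values: none (0 points).
  x = 17: rhs = 15, matching y values: none (0 points).
  x = 18: rhs = 8, matching y values: none (0 points).
Total affine count: 11.
Full point count |E(F_19)| = 11 + 1 = 12.
Hasse bound: |12 − (19+1)| = |-8| = 8 ≤ 2√19 ≈ 8.7178 ✓.


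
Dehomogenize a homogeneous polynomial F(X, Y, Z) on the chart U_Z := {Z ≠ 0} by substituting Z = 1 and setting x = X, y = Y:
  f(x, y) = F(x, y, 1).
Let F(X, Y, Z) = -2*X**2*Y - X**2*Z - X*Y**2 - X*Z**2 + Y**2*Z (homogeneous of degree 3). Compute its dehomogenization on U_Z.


f(x, y) = -2*x**2*y - x**2 - x*y**2 - x + y**2

On U_Z we set Z = 1. Each monomial c·X^i·Y^j·Z^k in F becomes c·x^i·y^j·1^k = c·x^i·y^j.
Substituting Z = 1: F(X, Y, 1) = -2*x**2*y - x**2 - x*y**2 - x + y**2.
Note: deg(f) ≤ deg(F) = 3; strict inequality happens when F is divisible by Z (lost terms).


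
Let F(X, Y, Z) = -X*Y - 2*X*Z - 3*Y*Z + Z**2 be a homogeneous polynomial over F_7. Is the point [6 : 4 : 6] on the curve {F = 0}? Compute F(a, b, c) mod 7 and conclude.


F(6,4,6) ≡ 1 (mod 7); P is NOT on the curve.

Evaluate F(6, 4, 6) term-by-term (mod 7).
  -X*Y ↦ -1·6·4·1 = -24
  -2*X*Z ↦ -2·6·1·6 = -72
  -3*Y*Z ↦ -3·1·4·6 = -72
  Z**2 ↦ 1·1·1·36 = 36
Sum: F(6, 4, 6) = (-24) + (-72) + (-72) + (36) = -132.
Reducing mod 7: -132 ≡ 1 (mod 7).
Since F(a, b, c) ≡ 1 ≠ 0 (mod 7), P does NOT lie on the curve.


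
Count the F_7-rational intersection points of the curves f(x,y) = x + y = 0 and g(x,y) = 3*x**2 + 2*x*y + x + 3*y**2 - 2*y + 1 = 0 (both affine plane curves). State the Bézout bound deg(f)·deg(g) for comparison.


Common zeros: {(4, 3)}; count = 1; Bézout bound = 2.

deg(f) = 1, deg(g) = 2, so Bézout bound = 2.
Scan x ∈ F_7. For each x, list the y ∈ F_7 with f(x, y) ≡ 0 and those with g(x, y) ≡ 0 (mod 7); the common zeros in that column are the intersection.
  x = 0: f ≡ 0 at y ∈ {0}; g ≡ 0 at y ∈ ∅; common: ∅.
  x = 1: f ≡ 0 at y ∈ {6}; g ≡ 0 at y ∈ ∅; common: ∅.
  x = 2: f ≡ 0 at y ∈ {5}; g ≡ 0 at y ∈ ∅; common: ∅.
  x = 3: f ≡ 0 at y ∈ {4}; g ≡ 0 at y ∈ {3, 5}; common: ∅.
  x = 4: f ≡ 0 at y ∈ {3}; g ≡ 0 at y ∈ {2, 3}; common: {3}.
  x = 5: f ≡ 0 at y ∈ {2}; g ≡ 0 at y ∈ {4, 5}; common: ∅.
  x = 6: f ≡ 0 at y ∈ {1}; g ≡ 0 at y ∈ {2, 4}; common: ∅.
Collecting: common zeros = {(4, 3)}, so the count is 1.
Comparison with the Bézout bound: 1 ≤ 2 = deg(f)·deg(g), as expected for curves with no common component (the affine F_7-count falls short of the bound because intersections may lie at infinity, over extension fields, or carry multiplicity).
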